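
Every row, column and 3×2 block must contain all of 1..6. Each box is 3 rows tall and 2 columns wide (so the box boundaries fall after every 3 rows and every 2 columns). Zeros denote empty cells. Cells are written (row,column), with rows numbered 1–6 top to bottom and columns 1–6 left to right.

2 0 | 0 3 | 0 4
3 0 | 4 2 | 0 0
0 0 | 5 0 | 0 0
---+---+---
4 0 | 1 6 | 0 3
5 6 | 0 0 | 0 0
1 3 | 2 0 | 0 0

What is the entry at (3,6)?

(1,3) = 6 (sole candidate).
(3,1) = 6 (sole candidate).
(3,4) = 1 (sole candidate).
(3,6) = 2: row 3 has {1,5,6}; col 6 has {3,4}; box has {4} → only 2 remains.

2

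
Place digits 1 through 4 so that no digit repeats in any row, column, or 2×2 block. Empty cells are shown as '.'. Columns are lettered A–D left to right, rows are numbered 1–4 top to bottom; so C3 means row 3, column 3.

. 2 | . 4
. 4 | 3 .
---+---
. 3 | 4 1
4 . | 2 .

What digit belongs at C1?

1

C1 = 1: row 1 has {2,4}; col 3 has {2,3,4}; box has {3,4} → only 1 remains.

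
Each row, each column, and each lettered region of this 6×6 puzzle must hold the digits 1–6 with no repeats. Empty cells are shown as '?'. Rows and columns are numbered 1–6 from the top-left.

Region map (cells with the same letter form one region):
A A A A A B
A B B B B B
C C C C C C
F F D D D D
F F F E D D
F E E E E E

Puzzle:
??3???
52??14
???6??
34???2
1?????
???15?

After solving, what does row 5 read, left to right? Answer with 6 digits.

row 2, column 3 = 6 (sole candidate).
row 2, column 4 = 3 (sole candidate).
row 4, column 4 = 5 (sole candidate).
row 4, column 5 = 6 (sole candidate).
row 5, column 6 = 3: row 5 has {1}; col 6 has {2,4}; region has {2,5,6} → only 3 remains.
row 6, column 6 = 6 (sole candidate).
row 1, column 6 = 5 (sole candidate).
row 3, column 6 = 1 (sole candidate).
row 4, column 3 = 1 (sole candidate).
row 5, column 5 = 4: row 5 has {1,3}; col 5 has {1,5,6}; region has {1,2,3,5,6} → only 4 remains.
row 6, column 1 = 2 (sole candidate).
row 6, column 2 = 3 (sole candidate).
row 6, column 3 = 4 (sole candidate).
row 1, column 5 = 2 (sole candidate).
row 3, column 1 = 4 (sole candidate).
row 3, column 2 = 5 (sole candidate).
row 3, column 3 = 2 (sole candidate).
row 3, column 5 = 3 (sole candidate).
row 5, column 2 = 6: row 5 has {1,3,4}; col 2 has {2,3,4,5}; region has {1,2,3,4} → only 6 remains.
row 5, column 3 = 5: row 5 has {1,3,4,6}; col 3 has {1,2,3,4,6}; region has {1,2,3,4,6} → only 5 remains.
row 5, column 4 = 2: row 5 has {1,3,4,5,6}; col 4 has {1,3,5,6}; region has {1,3,4,5,6} → only 2 remains.

165243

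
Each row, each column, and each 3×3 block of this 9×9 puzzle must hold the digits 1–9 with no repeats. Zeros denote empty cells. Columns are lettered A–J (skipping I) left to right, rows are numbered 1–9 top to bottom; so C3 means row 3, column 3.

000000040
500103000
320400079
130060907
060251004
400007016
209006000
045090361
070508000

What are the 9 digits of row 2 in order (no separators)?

594173628

E3 = 8 (sole candidate).
F3 = 5 (sole candidate).
D4 = 8 (sole candidate).
F4 = 4 (sole candidate).
G5 = 8 (sole candidate).
H5 = 3 (sole candidate).
E6 = 3 (sole candidate).
A8 = 8 (sole candidate).
D8 = 7 (sole candidate).
F8 = 2 (sole candidate).
A9 = 6 (sole candidate).
J9 = 2 (sole candidate).
F1 = 9 (sole candidate).
J2 = 8: row 2 has {1,3,5}; col 9 has {1,2,4,6,7,9}; box has {4,7,9} → only 8 remains.
C4 = 2 (sole candidate).
H4 = 5 (sole candidate).
C5 = 7 (sole candidate).
C6 = 8 (sole candidate).
D6 = 9 (sole candidate).
G6 = 2 (sole candidate).
B7 = 1 (sole candidate).
D7 = 3 (sole candidate).
E7 = 4 (sole candidate).
H7 = 8 (sole candidate).
J7 = 5 (sole candidate).
C9 = 3 (sole candidate).
E9 = 1 (sole candidate).
G9 = 4 (sole candidate).
H9 = 9 (sole candidate).
A1 = 7 (sole candidate).
B1 = 8 (sole candidate).
D1 = 6 (sole candidate).
E1 = 2 (sole candidate).
J1 = 3 (sole candidate).
B2 = 9: row 2 has {1,3,5,8}; col 2 has {1,2,3,4,6,7,8}; box has {2,3,5,7,8} → only 9 remains.
E2 = 7: row 2 has {1,3,5,8,9}; col 5 has {1,2,3,4,5,6,8,9}; box has {1,2,3,4,5,6,8,9} → only 7 remains.
G2 = 6: row 2 has {1,3,5,7,8,9}; col 7 has {2,3,4,8,9}; box has {3,4,7,8,9} → only 6 remains.
H2 = 2: row 2 has {1,3,5,6,7,8,9}; col 8 has {1,3,4,5,6,7,8,9}; box has {3,4,6,7,8,9} → only 2 remains.
G3 = 1 (sole candidate).
A5 = 9 (sole candidate).
B6 = 5 (sole candidate).
G7 = 7 (sole candidate).
C1 = 1 (sole candidate).
G1 = 5 (sole candidate).
C2 = 4: row 2 has {1,2,3,5,6,7,8,9}; col 3 has {1,2,3,5,7,8,9}; box has {1,2,3,5,7,8,9} → only 4 remains.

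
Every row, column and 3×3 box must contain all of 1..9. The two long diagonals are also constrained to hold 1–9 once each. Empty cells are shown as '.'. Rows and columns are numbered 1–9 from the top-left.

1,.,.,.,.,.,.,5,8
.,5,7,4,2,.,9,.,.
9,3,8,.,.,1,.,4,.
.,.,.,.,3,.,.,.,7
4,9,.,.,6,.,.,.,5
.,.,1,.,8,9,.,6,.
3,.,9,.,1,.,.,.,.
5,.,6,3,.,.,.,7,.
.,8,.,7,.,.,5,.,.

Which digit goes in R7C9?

6

R2C1 = 6 (sole candidate).
R4C4 = 2 (sole candidate).
R5C4 = 1 (sole candidate).
R5C6 = 7 (sole candidate).
R6C4 = 5 (sole candidate).
R7C7 = 4 (sole candidate).
R9C1 = 2 (sole candidate).
R9C3 = 4 (sole candidate).
R9C5 = 9 (sole candidate).
R9C6 = 6 (sole candidate).
R9C9 = 3 (sole candidate).
R1C3 = 2 (sole candidate).
R1C5 = 7 (sole candidate).
R1C6 = 3 (sole candidate).
R1C7 = 6 (sole candidate).
R2C6 = 8 (sole candidate).
R2C9 = 1 (sole candidate).
R3C4 = 6 (sole candidate).
R3C5 = 5 (sole candidate).
R3C7 = 7 (sole candidate).
R3C9 = 2 (sole candidate).
R4C1 = 8 (sole candidate).
R4C2 = 6 (sole candidate).
R4C3 = 5 (sole candidate).
R4C6 = 4 (sole candidate).
R4C7 = 1 (sole candidate).
R4C8 = 9 (sole candidate).
R5C3 = 3 (sole candidate).
R6C1 = 7 (sole candidate).
R6C2 = 2 (sole candidate).
R6C7 = 3 (sole candidate).
R6C9 = 4 (sole candidate).
R7C2 = 7 (sole candidate).
R7C4 = 8 (sole candidate).
R7C8 = 2 (sole candidate).
R7C9 = 6: row 7 has {1,2,3,4,7,8,9}; col 9 has {1,2,3,4,5,7,8}; box has {2,3,4,5,7} → only 6 remains.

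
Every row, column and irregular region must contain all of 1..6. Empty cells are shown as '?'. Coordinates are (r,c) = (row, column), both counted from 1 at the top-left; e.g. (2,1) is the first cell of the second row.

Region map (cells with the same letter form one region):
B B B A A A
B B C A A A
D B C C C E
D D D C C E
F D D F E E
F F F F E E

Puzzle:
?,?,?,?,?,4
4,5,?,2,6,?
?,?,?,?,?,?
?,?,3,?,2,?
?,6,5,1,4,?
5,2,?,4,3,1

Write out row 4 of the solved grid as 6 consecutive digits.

(2,3) = 1 (sole candidate).
(2,6) = 3 (sole candidate).
(3,5) = 5 (sole candidate).
(4,1) = 1: row 4 has {2,3}; col 1 has {4,5}; region has {3,5,6} → only 1 remains.
(4,2) = 4: row 4 has {1,2,3}; col 2 has {2,5,6}; region has {1,3,5,6} → only 4 remains.
(4,4) = 6: row 4 has {1,2,3,4}; col 4 has {1,2,4}; region has {1,2,5} → only 6 remains.
(4,6) = 5: row 4 has {1,2,3,4,6}; col 6 has {1,3,4}; region has {1,3,4} → only 5 remains.

143625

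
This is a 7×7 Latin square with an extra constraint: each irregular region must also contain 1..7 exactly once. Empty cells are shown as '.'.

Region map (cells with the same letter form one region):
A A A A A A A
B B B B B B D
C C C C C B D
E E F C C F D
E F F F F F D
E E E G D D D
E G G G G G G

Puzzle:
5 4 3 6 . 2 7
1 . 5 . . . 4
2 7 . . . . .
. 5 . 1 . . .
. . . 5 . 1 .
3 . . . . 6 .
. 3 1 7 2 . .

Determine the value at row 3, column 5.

5

row 1, column 5 = 1: row 1 has {2,3,4,5,6,7}; col 5 has {2}; region has {2,3,4,5,6,7} → only 1 remains.
row 6, column 4 = 4: row 6 has {3,6}; col 4 has {1,5,6,7}; region has {1,2,3,7} → only 4 remains.
row 7, column 6 = 5: row 7 has {1,2,3,7}; col 6 has {1,2,6}; region has {1,2,3,4,7} → only 5 remains.
row 7, column 7 = 6: row 7 has {1,2,3,5,7}; col 7 has {4,7}; region has {1,2,3,4,5,7} → only 6 remains.
row 3, column 4 = 3: row 3 has {2,7}; col 4 has {1,4,5,6,7}; region has {1,2,7} → only 3 remains.
row 3, column 6 = 4: row 3 has {2,3,7}; col 6 has {1,2,5,6}; region has {1,5} → only 4 remains.
row 7, column 1 = 4: row 7 has {1,2,3,5,6,7}; col 1 has {1,2,3,5}; region has {3,5} → only 4 remains.
row 2, column 4 = 2: row 2 has {1,4,5}; col 4 has {1,3,4,5,6,7}; region has {1,4,5} → only 2 remains.
row 3, column 3 = 6: row 3 has {2,3,4,7}; col 3 has {1,3,5}; region has {1,2,3,7} → only 6 remains.
row 3, column 5 = 5: row 3 has {2,3,4,6,7}; col 5 has {1,2}; region has {1,2,3,6,7} → only 5 remains.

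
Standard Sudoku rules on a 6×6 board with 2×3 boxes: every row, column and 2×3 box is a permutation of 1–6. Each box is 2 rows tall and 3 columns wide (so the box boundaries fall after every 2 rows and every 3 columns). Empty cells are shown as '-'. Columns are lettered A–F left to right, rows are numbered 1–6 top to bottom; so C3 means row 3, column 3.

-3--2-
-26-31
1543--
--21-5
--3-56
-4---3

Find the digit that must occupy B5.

F1 = 4: row 1 has {2,3}; col 6 has {1,3,5,6}; box has {1,2,3} → only 4 remains.
D2 = 5: row 2 has {1,2,3,6}; col 4 has {1,3}; box has {1,2,3,4} → only 5 remains.
E3 = 6: row 3 has {1,3,4,5}; col 5 has {2,3,5}; box has {1,3,5} → only 6 remains.
F3 = 2: row 3 has {1,3,4,5,6}; col 6 has {1,3,4,5,6}; box has {1,3,5,6} → only 2 remains.
B4 = 6: row 4 has {1,2,5}; col 2 has {2,3,4,5}; box has {1,2,4,5} → only 6 remains.
E4 = 4: row 4 has {1,2,5,6}; col 5 has {2,3,5,6}; box has {1,2,3,5,6} → only 4 remains.
A5 = 2: row 5 has {3,5,6}; col 1 has {1}; box has {3,4} → only 2 remains.
B5 = 1: row 5 has {2,3,5,6}; col 2 has {2,3,4,5,6}; box has {2,3,4} → only 1 remains.

1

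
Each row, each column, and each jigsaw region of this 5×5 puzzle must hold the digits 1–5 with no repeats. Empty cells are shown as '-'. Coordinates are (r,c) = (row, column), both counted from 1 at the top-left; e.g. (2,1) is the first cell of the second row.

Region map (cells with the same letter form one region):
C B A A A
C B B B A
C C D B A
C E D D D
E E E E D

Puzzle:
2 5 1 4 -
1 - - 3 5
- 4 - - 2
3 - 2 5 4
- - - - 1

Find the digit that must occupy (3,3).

3

(1,5) = 3 (sole candidate).
(2,2) = 2 (sole candidate).
(2,3) = 4 (sole candidate).
(3,1) = 5 (sole candidate).
(3,3) = 3: row 3 has {2,4,5}; col 3 has {1,2,4}; region has {1,2,4,5} → only 3 remains.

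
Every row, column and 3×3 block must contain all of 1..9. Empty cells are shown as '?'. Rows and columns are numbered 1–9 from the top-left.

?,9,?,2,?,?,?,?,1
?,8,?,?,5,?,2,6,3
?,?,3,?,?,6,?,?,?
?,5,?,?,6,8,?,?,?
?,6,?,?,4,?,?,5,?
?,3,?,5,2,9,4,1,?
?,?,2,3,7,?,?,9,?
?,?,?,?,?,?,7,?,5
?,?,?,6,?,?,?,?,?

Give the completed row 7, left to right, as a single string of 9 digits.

R2C4 = 9: in row 2, 9 can only go here (every other open cell in that row sees a 9).
R6C9 = 6: in row 6, 6 can only go here (every other open cell in that row sees a 6).
R3C2 = 2: in column 2, 2 can only go here (every other open cell in that column sees a 2).
R9C2 = 7: in column 2, 7 can only go here (every other open cell in that column sees a 7).
R1C5 = 3: in column 5, 3 can only go here (every other open cell in that column sees a 3).
R5C6 = 3: in column 6, 3 can only go here (every other open cell in that column sees a 3).
R7C7 = 6: in column 7, 6 can only go here (every other open cell in that column sees a 6).
R9C7 = 1: in column 7, 1 can only go here (every other open cell in that column sees a 1).
R4C7 = 3: in column 7, 3 can only go here (every other open cell in that column sees a 3).
Singles propagation stalls; R7C2 is still open with candidates {1,4}.
  Try R7C2 = 4: this forces R7C9=8, R8C2=1, R7C1=5, R7C6=1, R3C7=5, R1C7=8; then column 8 has no cell left for 8 — contradiction.
So R7C2 = 1.
R8C2 = 4 (sole candidate).
R3C4 = 4 (hidden single in column 4).
R1C6 = 7 (sole candidate).
R2C6 = 1 (sole candidate).
R3C5 = 8 (sole candidate).
R3C8 = 7 (sole candidate).
R3C9 = 9 (sole candidate).
R4C8 = 2 (sole candidate).
R4C9 = 7 (sole candidate).
R5C9 = 8 (sole candidate).
R7C9 = 4: row 7 has {1,2,3,6,7,9}; col 9 has {1,3,5,6,7,8,9}; box has {1,5,6,7,9} → only 4 remains.
R8C6 = 2 (sole candidate).
R9C5 = 9 (sole candidate).
R9C9 = 2 (sole candidate).
R3C7 = 5 (sole candidate).
R4C4 = 1 (sole candidate).
R5C4 = 7 (sole candidate).
R5C7 = 9 (sole candidate).
R7C6 = 5: row 7 has {1,2,3,4,6,7,9}; col 6 has {1,2,3,6,7,8,9}; box has {2,3,6,7,9} → only 5 remains.
R8C4 = 8 (sole candidate).
R8C5 = 1 (sole candidate).
R8C8 = 3 (sole candidate).
R9C6 = 4 (sole candidate).
R9C8 = 8 (sole candidate).
R1C7 = 8 (sole candidate).
R1C8 = 4 (sole candidate).
R3C1 = 1 (sole candidate).
R5C1 = 2 (sole candidate).
R5C3 = 1 (sole candidate).
R7C1 = 8: row 7 has {1,2,3,4,5,6,7,9}; col 1 has {1,2}; box has {1,2,4,7} → only 8 remains.

812375694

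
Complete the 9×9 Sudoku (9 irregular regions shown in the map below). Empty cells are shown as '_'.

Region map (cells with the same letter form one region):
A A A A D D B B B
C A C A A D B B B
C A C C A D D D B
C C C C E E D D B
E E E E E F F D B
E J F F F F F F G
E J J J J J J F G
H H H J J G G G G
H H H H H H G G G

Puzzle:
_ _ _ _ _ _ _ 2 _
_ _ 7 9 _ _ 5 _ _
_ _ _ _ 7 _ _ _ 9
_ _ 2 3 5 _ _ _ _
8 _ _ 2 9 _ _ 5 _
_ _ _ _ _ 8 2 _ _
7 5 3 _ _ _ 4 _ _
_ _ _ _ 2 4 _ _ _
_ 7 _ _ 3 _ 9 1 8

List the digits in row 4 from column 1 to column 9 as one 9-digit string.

912356874

R1C6 = 9 (hidden single in row 1).
R7C9 = 2 (hidden single in row 7).
R7C8 = 9 (hidden single in row 7).
R6C2 = 9 (hidden single in row 6).
R4C1 = 9: in row 4, 9 can only go here (every other open cell in that row sees a 9).
R8C3 = 9 (hidden single in row 8).
R9C1 = 2 (hidden single in column 1).
R9C6 = 5 (hidden single in column 6).
R5C6 = 7 (hidden single in column 6).
R6C9 = 7 (hidden single in row 6).
R1C7 = 7 (hidden single in row 1).
R4C8 = 7: in row 4, 7 can only go here (every other open cell in that row sees a 7).
R8C9 = 5 (hidden single in row 8).
R8C4 = 7 (hidden single in row 8).
R8C2 = 8 (hidden single in row 8).
R4C7 = 8: in row 4, 8 can only go here (every other open cell in that row sees an 8).
R8C1 = 1 (hidden single in row 8).
R2C8 = 8 (hidden single in column 8).
R7C5 = 8 (hidden single in column 5).
Singles propagation stalls; R4C6 is still open with candidates {1,6}.
  Try R4C6 = 1: this forces R7C6=6, R7C4=1, R3C3=1, R3C4=8, R1C3=8, R3C1=5, R1C4=5, R6C5=1; then column 7 has no cell left for 1 — contradiction.
So R4C6 = 6.
R7C6 = 1 (sole candidate).
R7C4 = 6 (sole candidate).
R9C4 = 4 (sole candidate).
R9C3 = 6 (sole candidate).
Singles propagation stalls before every target cell is settled. Branch on R5C3 (candidates {1,4}).
  Try R5C3 = 4: this forces R6C1=3, R5C2=1, R4C2=4, R4C9=1, R2C1=6, R3C1=5, R1C1=4, R2C5=1; then row 1 has no cell left for 1 — contradiction.
So R5C3 = 1.
R3C7 = 1 (hidden single in column 7).
R4C2 = 1: in region C, 1 can only go here (every other open cell in that region sees a 1).
R4C9 = 4: row 4 has {1,2,3,5,6,7,8,9}; col 9 has {2,5,7,8,9}; region has {2,5,7,8,9} → only 4 remains.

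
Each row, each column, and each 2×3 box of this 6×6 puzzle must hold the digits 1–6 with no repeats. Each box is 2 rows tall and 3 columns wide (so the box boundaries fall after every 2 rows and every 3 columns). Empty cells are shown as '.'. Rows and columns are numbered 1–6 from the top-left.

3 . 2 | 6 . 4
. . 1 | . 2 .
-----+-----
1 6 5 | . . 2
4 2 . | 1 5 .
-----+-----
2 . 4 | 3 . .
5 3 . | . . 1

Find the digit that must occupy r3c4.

4

r1c2 = 5: row 1 has {2,3,4,6}; col 2 has {2,3,6}; box has {1,2,3} → only 5 remains.
r1c5 = 1: row 1 has {2,3,4,5,6}; col 5 has {2,5}; box has {2,4,6} → only 1 remains.
r2c1 = 6: row 2 has {1,2}; col 1 has {1,2,3,4,5}; box has {1,2,3,5} → only 6 remains.
r2c2 = 4: row 2 has {1,2,6}; col 2 has {2,3,5,6}; box has {1,2,3,5,6} → only 4 remains.
r2c4 = 5: row 2 has {1,2,4,6}; col 4 has {1,3,6}; box has {1,2,4,6} → only 5 remains.
r2c6 = 3: row 2 has {1,2,4,5,6}; col 6 has {1,2,4}; box has {1,2,4,5,6} → only 3 remains.
r3c4 = 4: row 3 has {1,2,5,6}; col 4 has {1,3,5,6}; box has {1,2,5} → only 4 remains.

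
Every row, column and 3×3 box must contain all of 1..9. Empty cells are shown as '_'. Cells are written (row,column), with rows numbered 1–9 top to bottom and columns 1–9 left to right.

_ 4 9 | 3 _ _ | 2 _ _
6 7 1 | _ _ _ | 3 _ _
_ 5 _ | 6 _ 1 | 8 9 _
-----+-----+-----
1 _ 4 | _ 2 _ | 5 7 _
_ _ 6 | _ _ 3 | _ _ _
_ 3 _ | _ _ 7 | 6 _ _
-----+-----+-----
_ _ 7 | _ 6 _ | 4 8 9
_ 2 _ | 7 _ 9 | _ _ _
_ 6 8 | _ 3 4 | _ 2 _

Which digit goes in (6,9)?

(1,1) = 8: row 1 has {2,3,4,9}; col 1 has {1,6}; box has {1,4,5,6,7,9} → only 8 remains.
(1,6) = 5: row 1 has {2,3,4,8,9}; col 6 has {1,3,4,7,9}; box has {1,3,6} → only 5 remains.
(7,2) = 1: row 7 has {4,6,7,8,9}; col 2 has {2,3,4,5,6,7}; box has {2,6,7,8} → only 1 remains.
(7,6) = 2: row 7 has {1,4,6,7,8,9}; col 6 has {1,3,4,5,7,9}; box has {3,4,6,7,9} → only 2 remains.
(8,7) = 1: row 8 has {2,7,9}; col 7 has {2,3,4,5,6,8}; box has {2,4,8,9} → only 1 remains.
(9,7) = 7: row 9 has {2,3,4,6,8}; col 7 has {1,2,3,4,5,6,8}; box has {1,2,4,8,9} → only 7 remains.
(9,9) = 5: row 9 has {2,3,4,6,7,8}; col 9 has {9}; box has {1,2,4,7,8,9} → only 5 remains.
(1,5) = 7: row 1 has {2,3,4,5,8,9}; col 5 has {2,3,6}; box has {1,3,5,6} → only 7 remains.
(2,6) = 8: row 2 has {1,3,6,7}; col 6 has {1,2,3,4,5,7,9}; box has {1,3,5,6,7} → only 8 remains.
(2,9) = 4: row 2 has {1,3,6,7,8}; col 9 has {5,9}; box has {2,3,8,9} → only 4 remains.
(3,5) = 4: row 3 has {1,5,6,8,9}; col 5 has {2,3,6,7}; box has {1,3,5,6,7,8} → only 4 remains.
(3,9) = 7: row 3 has {1,4,5,6,8,9}; col 9 has {4,5,9}; box has {2,3,4,8,9} → only 7 remains.
(4,6) = 6: row 4 has {1,2,4,5,7}; col 6 has {1,2,3,4,5,7,8,9}; box has {2,3,7} → only 6 remains.
(5,7) = 9: row 5 has {3,6}; col 7 has {1,2,3,4,5,6,7,8}; box has {5,6,7} → only 9 remains.
(7,4) = 5: row 7 has {1,2,4,6,7,8,9}; col 4 has {3,6,7}; box has {2,3,4,6,7,9} → only 5 remains.
(8,5) = 8: row 8 has {1,2,7,9}; col 5 has {2,3,4,6,7}; box has {2,3,4,5,6,7,9} → only 8 remains.
(9,1) = 9: row 9 has {2,3,4,5,6,7,8}; col 1 has {1,6,8}; box has {1,2,6,7,8} → only 9 remains.
(9,4) = 1: row 9 has {2,3,4,5,6,7,8,9}; col 4 has {3,5,6,7}; box has {2,3,4,5,6,7,8,9} → only 1 remains.
(2,5) = 9: row 2 has {1,3,4,6,7,8}; col 5 has {2,3,4,6,7,8}; box has {1,3,4,5,6,7,8} → only 9 remains.
(2,8) = 5: row 2 has {1,3,4,6,7,8,9}; col 8 has {2,7,8,9}; box has {2,3,4,7,8,9} → only 5 remains.
(5,2) = 8: row 5 has {3,6,9}; col 2 has {1,2,3,4,5,6,7}; box has {1,3,4,6} → only 8 remains.
(5,4) = 4: row 5 has {3,6,8,9}; col 4 has {1,3,5,6,7}; box has {2,3,6,7} → only 4 remains.
(5,8) = 1: row 5 has {3,4,6,8,9}; col 8 has {2,5,7,8,9}; box has {5,6,7,9} → only 1 remains.
(5,9) = 2: row 5 has {1,3,4,6,8,9}; col 9 has {4,5,7,9}; box has {1,5,6,7,9} → only 2 remains.
(6,8) = 4: row 6 has {3,6,7}; col 8 has {1,2,5,7,8,9}; box has {1,2,5,6,7,9} → only 4 remains.
(6,9) = 8: row 6 has {3,4,6,7}; col 9 has {2,4,5,7,9}; box has {1,2,4,5,6,7,9} → only 8 remains.

8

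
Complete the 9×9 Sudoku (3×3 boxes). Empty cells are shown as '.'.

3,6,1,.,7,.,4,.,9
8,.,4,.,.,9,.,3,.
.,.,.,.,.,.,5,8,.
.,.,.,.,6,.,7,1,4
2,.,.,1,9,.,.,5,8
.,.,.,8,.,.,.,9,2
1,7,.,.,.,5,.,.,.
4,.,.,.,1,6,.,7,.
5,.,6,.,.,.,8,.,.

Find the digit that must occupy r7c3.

2

r1c8 = 2 (sole candidate).
r4c1 = 9 (sole candidate).
r9c8 = 4 (sole candidate).
r1c4 = 5 (sole candidate).
r1c6 = 8 (sole candidate).
r2c5 = 2 (sole candidate).
r3c1 = 7 (sole candidate).
r6c1 = 6 (sole candidate).
r6c7 = 3 (sole candidate).
r7c8 = 6 (sole candidate).
r7c9 = 3 (sole candidate).
r8c9 = 5 (sole candidate).
r9c5 = 3 (sole candidate).
r9c9 = 1 (sole candidate).
r2c2 = 5 (sole candidate).
r2c4 = 6 (sole candidate).
r2c7 = 1 (sole candidate).
r2c9 = 7 (sole candidate).
r3c5 = 4 (sole candidate).
r3c9 = 6 (sole candidate).
r5c7 = 6 (sole candidate).
r6c5 = 5 (sole candidate).
r7c5 = 8 (sole candidate).
r3c4 = 3 (sole candidate).
r3c6 = 1 (sole candidate).
r4c4 = 2 (sole candidate).
r4c6 = 3 (sole candidate).
r6c3 = 7 (sole candidate).
r6c6 = 4 (sole candidate).
r8c4 = 9 (sole candidate).
r8c7 = 2 (sole candidate).
r9c4 = 7 (sole candidate).
r9c6 = 2 (sole candidate).
r4c2 = 8 (sole candidate).
r4c3 = 5 (sole candidate).
r5c3 = 3 (sole candidate).
r5c6 = 7 (sole candidate).
r6c2 = 1 (sole candidate).
r7c4 = 4 (sole candidate).
r7c7 = 9 (sole candidate).
r8c2 = 3 (sole candidate).
r8c3 = 8 (sole candidate).
r9c2 = 9 (sole candidate).
r3c2 = 2 (sole candidate).
r3c3 = 9 (sole candidate).
r5c2 = 4 (sole candidate).
r7c3 = 2: row 7 has {1,3,4,5,6,7,8,9}; col 3 has {1,3,4,5,6,7,8,9}; box has {1,3,4,5,6,7,8,9} → only 2 remains.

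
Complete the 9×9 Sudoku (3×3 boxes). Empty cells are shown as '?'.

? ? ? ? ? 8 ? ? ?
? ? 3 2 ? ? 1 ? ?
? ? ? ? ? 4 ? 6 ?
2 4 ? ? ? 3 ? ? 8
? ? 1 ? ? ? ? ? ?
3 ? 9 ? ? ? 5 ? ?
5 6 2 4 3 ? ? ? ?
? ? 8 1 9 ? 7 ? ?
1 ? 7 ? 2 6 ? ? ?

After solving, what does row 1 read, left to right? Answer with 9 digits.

row 3, column 3 = 5: row 3 has {4,6}; col 3 has {1,2,3,7,8,9}; box has {3} → only 5 remains.
row 4, column 3 = 6: row 4 has {2,3,4,8}; col 3 has {1,2,3,5,7,8,9}; box has {1,2,3,4,9} → only 6 remains.
row 4, column 7 = 9: row 4 has {2,3,4,6,8}; col 7 has {1,5,7}; box has {5,8} → only 9 remains.
row 7, column 6 = 7: row 7 has {2,3,4,5,6}; col 6 has {3,4,6,8}; box has {1,2,3,4,6,9} → only 7 remains.
row 7, column 7 = 8: row 7 has {2,3,4,5,6,7}; col 7 has {1,5,7,9}; box has {7} → only 8 remains.
row 8, column 1 = 4: row 8 has {1,7,8,9}; col 1 has {1,2,3,5}; box has {1,2,5,6,7,8} → only 4 remains.
row 8, column 2 = 3: row 8 has {1,4,7,8,9}; col 2 has {4,6}; box has {1,2,4,5,6,7,8} → only 3 remains.
row 8, column 6 = 5: row 8 has {1,3,4,7,8,9}; col 6 has {3,4,6,7,8}; box has {1,2,3,4,6,7,9} → only 5 remains.
row 8, column 8 = 2: row 8 has {1,3,4,5,7,8,9}; col 8 has {6}; box has {7,8} → only 2 remains.
row 8, column 9 = 6: row 8 has {1,2,3,4,5,7,8,9}; col 9 has {8}; box has {2,7,8} → only 6 remains.
row 9, column 2 = 9: row 9 has {1,2,6,7}; col 2 has {3,4,6}; box has {1,2,3,4,5,6,7,8} → only 9 remains.
row 9, column 4 = 8: row 9 has {1,2,6,7,9}; col 4 has {1,2,4}; box has {1,2,3,4,5,6,7,9} → only 8 remains.
row 1, column 3 = 4: row 1 has {8}; col 3 has {1,2,3,5,6,7,8,9}; box has {3,5} → only 4 remains.
row 2, column 6 = 9: row 2 has {1,2,3}; col 6 has {3,4,5,6,7,8}; box has {2,4,8} → only 9 remains.
row 5, column 6 = 2: row 5 has {1}; col 6 has {3,4,5,6,7,8,9}; box has {3} → only 2 remains.
row 6, column 6 = 1: row 6 has {3,5,9}; col 6 has {2,3,4,5,6,7,8,9}; box has {2,3} → only 1 remains.
row 4, column 8 = 1: in row 4, 1 can only go here (every other open cell in that row sees a 1).
row 7, column 8 = 9: row 7 has {2,3,4,5,6,7,8}; col 8 has {1,2,6}; box has {2,6,7,8} → only 9 remains.
row 7, column 9 = 1: row 7 has {2,3,4,5,6,7,8,9}; col 9 has {6,8}; box has {2,6,7,8,9} → only 1 remains.
row 5, column 4 = 9: in row 5, 9 can only go here (every other open cell in that row sees a 9).
row 6, column 9 = 2: in row 6, 2 can only go here (every other open cell in that row sees a 2).
row 5, column 2 = 5: in column 2, 5 can only go here (every other open cell in that column sees a 5).
row 5, column 7 = 6: in column 7, 6 can only go here (every other open cell in that column sees a 6).
row 9, column 7 = 4: in column 7, 4 can only go here (every other open cell in that column sees a 4).
row 2, column 8 = 8: in column 8, 8 can only go here (every other open cell in that column sees an 8).
row 2, column 2 = 7: row 2 has {1,2,3,8,9}; col 2 has {3,4,5,6,9}; box has {3,4,5} → only 7 remains.
row 6, column 2 = 8: row 6 has {1,2,3,5,9}; col 2 has {3,4,5,6,7,9}; box has {1,2,3,4,5,6,9} → only 8 remains.
row 2, column 1 = 6: row 2 has {1,2,3,7,8,9}; col 1 has {1,2,3,4,5}; box has {3,4,5,7} → only 6 remains.
row 2, column 5 = 5: row 2 has {1,2,3,6,7,8,9}; col 5 has {2,3,9}; box has {2,4,8,9} → only 5 remains.
row 2, column 9 = 4: row 2 has {1,2,3,5,6,7,8,9}; col 9 has {1,2,6,8}; box has {1,6,8} → only 4 remains.
row 4, column 5 = 7: row 4 has {1,2,3,4,6,8,9}; col 5 has {2,3,5,9}; box has {1,2,3,9} → only 7 remains.
row 5, column 1 = 7: row 5 has {1,2,5,6,9}; col 1 has {1,2,3,4,5,6}; box has {1,2,3,4,5,6,8,9} → only 7 remains.
row 5, column 9 = 3: row 5 has {1,2,5,6,7,9}; col 9 has {1,2,4,6,8}; box has {1,2,5,6,8,9} → only 3 remains.
row 6, column 4 = 6: row 6 has {1,2,3,5,8,9}; col 4 has {1,2,4,8,9}; box has {1,2,3,7,9} → only 6 remains.
row 6, column 5 = 4: row 6 has {1,2,3,5,6,8,9}; col 5 has {2,3,5,7,9}; box has {1,2,3,6,7,9} → only 4 remains.
row 6, column 8 = 7: row 6 has {1,2,3,4,5,6,8,9}; col 8 has {1,2,6,8,9}; box has {1,2,3,5,6,8,9} → only 7 remains.
row 9, column 9 = 5: row 9 has {1,2,4,6,7,8,9}; col 9 has {1,2,3,4,6,8}; box has {1,2,4,6,7,8,9} → only 5 remains.
row 1, column 1 = 9: row 1 has {4,8}; col 1 has {1,2,3,4,5,6,7}; box has {3,4,5,6,7} → only 9 remains.
row 1, column 9 = 7: row 1 has {4,8,9}; col 9 has {1,2,3,4,5,6,8}; box has {1,4,6,8} → only 7 remains.
row 3, column 1 = 8: row 3 has {4,5,6}; col 1 has {1,2,3,4,5,6,7,9}; box has {3,4,5,6,7,9} → only 8 remains.
row 3, column 5 = 1: row 3 has {4,5,6,8}; col 5 has {2,3,4,5,7,9}; box has {2,4,5,8,9} → only 1 remains.
row 3, column 9 = 9: row 3 has {1,4,5,6,8}; col 9 has {1,2,3,4,5,6,7,8}; box has {1,4,6,7,8} → only 9 remains.
row 4, column 4 = 5: row 4 has {1,2,3,4,6,7,8,9}; col 4 has {1,2,4,6,8,9}; box has {1,2,3,4,6,7,9} → only 5 remains.
row 5, column 5 = 8: row 5 has {1,2,3,5,6,7,9}; col 5 has {1,2,3,4,5,7,9}; box has {1,2,3,4,5,6,7,9} → only 8 remains.
row 5, column 8 = 4: row 5 has {1,2,3,5,6,7,8,9}; col 8 has {1,2,6,7,8,9}; box has {1,2,3,5,6,7,8,9} → only 4 remains.
row 9, column 8 = 3: row 9 has {1,2,4,5,6,7,8,9}; col 8 has {1,2,4,6,7,8,9}; box has {1,2,4,5,6,7,8,9} → only 3 remains.
row 1, column 4 = 3: row 1 has {4,7,8,9}; col 4 has {1,2,4,5,6,8,9}; box has {1,2,4,5,8,9} → only 3 remains.
row 1, column 5 = 6: row 1 has {3,4,7,8,9}; col 5 has {1,2,3,4,5,7,8,9}; box has {1,2,3,4,5,8,9} → only 6 remains.
row 1, column 7 = 2: row 1 has {3,4,6,7,8,9}; col 7 has {1,4,5,6,7,8,9}; box has {1,4,6,7,8,9} → only 2 remains.
row 1, column 8 = 5: row 1 has {2,3,4,6,7,8,9}; col 8 has {1,2,3,4,6,7,8,9}; box has {1,2,4,6,7,8,9} → only 5 remains.
row 3, column 2 = 2: row 3 has {1,4,5,6,8,9}; col 2 has {3,4,5,6,7,8,9}; box has {3,4,5,6,7,8,9} → only 2 remains.
row 3, column 4 = 7: row 3 has {1,2,4,5,6,8,9}; col 4 has {1,2,3,4,5,6,8,9}; box has {1,2,3,4,5,6,8,9} → only 7 remains.
row 3, column 7 = 3: row 3 has {1,2,4,5,6,7,8,9}; col 7 has {1,2,4,5,6,7,8,9}; box has {1,2,4,5,6,7,8,9} → only 3 remains.
row 1, column 2 = 1: row 1 has {2,3,4,5,6,7,8,9}; col 2 has {2,3,4,5,6,7,8,9}; box has {2,3,4,5,6,7,8,9} → only 1 remains.

914368257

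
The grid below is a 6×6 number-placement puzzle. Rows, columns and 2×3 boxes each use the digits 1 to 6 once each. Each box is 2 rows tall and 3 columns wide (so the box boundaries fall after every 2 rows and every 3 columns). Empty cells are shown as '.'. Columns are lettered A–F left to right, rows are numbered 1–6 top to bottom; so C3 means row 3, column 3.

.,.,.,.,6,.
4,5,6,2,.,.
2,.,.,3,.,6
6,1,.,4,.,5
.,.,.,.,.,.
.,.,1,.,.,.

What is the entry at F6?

B3 = 4 (sole candidate).
C3 = 5 (sole candidate).
E3 = 1 (sole candidate).
C4 = 3 (sole candidate).
E4 = 2 (sole candidate).
C1 = 2 (sole candidate).
E2 = 3 (sole candidate).
F2 = 1 (sole candidate).
C5 = 4 (sole candidate).
E5 = 5 (sole candidate).
D6 = 6 (sole candidate).
E6 = 4 (sole candidate).
B1 = 3 (sole candidate).
D1 = 5 (sole candidate).
F1 = 4 (sole candidate).
A5 = 3 (sole candidate).
D5 = 1 (sole candidate).
F5 = 2 (sole candidate).
A6 = 5 (sole candidate).
B6 = 2 (sole candidate).
F6 = 3: row 6 has {1,2,4,5,6}; col 6 has {1,2,4,5,6}; box has {1,2,4,5,6} → only 3 remains.

3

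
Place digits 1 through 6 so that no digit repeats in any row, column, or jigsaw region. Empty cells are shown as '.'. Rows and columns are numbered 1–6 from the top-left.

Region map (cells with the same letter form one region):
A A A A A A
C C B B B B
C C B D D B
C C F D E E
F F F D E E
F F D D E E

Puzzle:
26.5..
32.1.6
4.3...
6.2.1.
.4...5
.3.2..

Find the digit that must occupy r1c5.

r3c4 = 6 (sole candidate).
r3c5 = 5 (sole candidate).
r3c6 = 2 (sole candidate).
r4c2 = 5 (sole candidate).
r5c1 = 1 (sole candidate).
r5c3 = 6 (sole candidate).
r5c4 = 3 (sole candidate).
r5c5 = 2 (sole candidate).
r6c1 = 5 (sole candidate).
r6c6 = 4 (sole candidate).
r2c5 = 4 (sole candidate).
r3c2 = 1 (sole candidate).
r4c4 = 4 (sole candidate).
r4c6 = 3 (sole candidate).
r6c3 = 1 (sole candidate).
r6c5 = 6 (sole candidate).
r1c3 = 4 (sole candidate).
r1c5 = 3: row 1 has {2,4,5,6}; col 5 has {1,2,4,5,6}; region has {2,4,5,6} → only 3 remains.

3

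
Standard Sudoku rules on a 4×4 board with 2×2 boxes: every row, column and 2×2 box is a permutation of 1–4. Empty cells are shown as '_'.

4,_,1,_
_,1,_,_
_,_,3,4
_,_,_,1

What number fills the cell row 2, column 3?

row 3, column 2 = 2 (sole candidate).
row 4, column 1 = 3 (sole candidate).
row 4, column 2 = 4 (sole candidate).
row 4, column 3 = 2 (sole candidate).
row 1, column 2 = 3 (sole candidate).
row 1, column 4 = 2 (sole candidate).
row 2, column 1 = 2 (sole candidate).
row 2, column 3 = 4: row 2 has {1,2}; col 3 has {1,2,3}; box has {1,2} → only 4 remains.

4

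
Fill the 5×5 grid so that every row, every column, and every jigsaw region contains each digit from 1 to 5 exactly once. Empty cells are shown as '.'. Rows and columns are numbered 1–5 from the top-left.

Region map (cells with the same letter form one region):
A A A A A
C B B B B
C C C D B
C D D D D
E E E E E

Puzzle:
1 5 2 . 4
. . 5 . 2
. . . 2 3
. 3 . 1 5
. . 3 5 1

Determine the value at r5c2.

2

r1c4 = 3 (sole candidate).
r2c4 = 4 (sole candidate).
r4c3 = 4 (sole candidate).
r2c1 = 3 (sole candidate).
r2c2 = 1 (sole candidate).
r3c2 = 4 (sole candidate).
r3c3 = 1 (sole candidate).
r4c1 = 2 (sole candidate).
r5c1 = 4 (sole candidate).
r5c2 = 2: row 5 has {1,3,4,5}; col 2 has {1,3,4,5}; region has {1,3,4,5} → only 2 remains.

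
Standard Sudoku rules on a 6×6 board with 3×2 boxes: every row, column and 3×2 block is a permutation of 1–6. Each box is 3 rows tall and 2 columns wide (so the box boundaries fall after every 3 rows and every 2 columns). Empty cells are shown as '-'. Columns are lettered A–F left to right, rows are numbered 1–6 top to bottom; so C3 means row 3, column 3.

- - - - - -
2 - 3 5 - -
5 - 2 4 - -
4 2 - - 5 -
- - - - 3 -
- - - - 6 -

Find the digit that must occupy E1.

E3 = 1 (sole candidate).
F4 = 1 (sole candidate).
E2 = 4 (sole candidate).
F2 = 6 (sole candidate).
F3 = 3 (sole candidate).
C4 = 6 (sole candidate).
D4 = 3 (sole candidate).
C1 = 1 (sole candidate).
D1 = 6 (sole candidate).
E1 = 2: row 1 has {1,6}; col 5 has {1,3,4,5,6}; box has {1,3,4,6} → only 2 remains.

2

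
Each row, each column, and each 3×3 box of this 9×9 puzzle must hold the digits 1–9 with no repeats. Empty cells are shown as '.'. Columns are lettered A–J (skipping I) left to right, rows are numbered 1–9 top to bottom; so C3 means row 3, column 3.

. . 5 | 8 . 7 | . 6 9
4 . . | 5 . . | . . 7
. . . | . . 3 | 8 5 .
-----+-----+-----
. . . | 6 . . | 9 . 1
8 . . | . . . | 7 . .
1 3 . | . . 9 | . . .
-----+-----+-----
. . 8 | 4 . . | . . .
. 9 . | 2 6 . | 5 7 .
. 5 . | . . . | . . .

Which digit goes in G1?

D6 = 7 (sole candidate).
A8 = 3 (sole candidate).
A1 = 2 (sole candidate).
B1 = 1 (sole candidate).
E1 = 4 (sole candidate).
G1 = 3: row 1 has {1,2,4,5,6,7,8,9}; col 7 has {5,7,8,9}; box has {5,6,7,8,9} → only 3 remains.

3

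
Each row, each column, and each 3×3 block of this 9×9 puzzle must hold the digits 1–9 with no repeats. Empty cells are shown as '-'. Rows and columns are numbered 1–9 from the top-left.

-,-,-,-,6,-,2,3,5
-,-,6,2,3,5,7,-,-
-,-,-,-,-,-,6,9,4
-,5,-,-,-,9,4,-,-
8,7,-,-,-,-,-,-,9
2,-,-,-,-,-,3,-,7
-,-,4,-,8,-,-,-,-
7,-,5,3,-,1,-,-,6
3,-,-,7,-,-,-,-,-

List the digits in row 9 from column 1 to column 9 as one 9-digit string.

318746952

row 3, column 1 = 5 (hidden single in row 3).
row 4, column 3 = 3 (hidden single in row 4).
row 4, column 5 = 7 (hidden single in row 4).
row 3, column 5 = 1 (sole candidate).
row 5, column 3 = 1 (sole candidate).
row 5, column 7 = 5 (sole candidate).
row 6, column 3 = 9 (sole candidate).
row 3, column 4 = 8 (sole candidate).
row 3, column 6 = 7 (sole candidate).
row 4, column 1 = 6 (sole candidate).
row 4, column 4 = 1 (sole candidate).
row 6, column 2 = 4 (sole candidate).
row 6, column 5 = 5 (sole candidate).
row 1, column 6 = 4 (sole candidate).
row 3, column 3 = 2 (sole candidate).
row 6, column 4 = 6 (sole candidate).
row 6, column 6 = 8 (sole candidate).
row 6, column 8 = 1 (sole candidate).
row 9, column 3 = 8: row 9 has {3,7}; col 3 has {1,2,3,4,5,6,9}; box has {3,4,5,7} → only 8 remains.
row 1, column 3 = 7 (sole candidate).
row 1, column 4 = 9 (sole candidate).
row 2, column 8 = 8 (sole candidate).
row 2, column 9 = 1 (sole candidate).
row 3, column 2 = 3 (sole candidate).
row 4, column 8 = 2 (sole candidate).
row 4, column 9 = 8 (sole candidate).
row 5, column 4 = 4 (sole candidate).
row 5, column 5 = 2 (sole candidate).
row 5, column 6 = 3 (sole candidate).
row 5, column 8 = 6 (sole candidate).
row 7, column 4 = 5 (sole candidate).
row 7, column 8 = 7 (sole candidate).
row 8, column 8 = 4 (sole candidate).
row 9, column 8 = 5: row 9 has {3,7,8}; col 8 has {1,2,3,4,6,7,8,9}; box has {4,6,7} → only 5 remains.
row 9, column 9 = 2: row 9 has {3,5,7,8}; col 9 has {1,4,5,6,7,8,9}; box has {4,5,6,7} → only 2 remains.
row 1, column 1 = 1 (sole candidate).
row 1, column 2 = 8 (sole candidate).
row 2, column 2 = 9 (sole candidate).
row 7, column 1 = 9 (sole candidate).
row 7, column 7 = 1 (sole candidate).
row 7, column 9 = 3 (sole candidate).
row 8, column 2 = 2 (sole candidate).
row 8, column 5 = 9 (sole candidate).
row 8, column 7 = 8 (sole candidate).
row 9, column 5 = 4: row 9 has {2,3,5,7,8}; col 5 has {1,2,3,5,6,7,8,9}; box has {1,3,5,7,8,9} → only 4 remains.
row 9, column 6 = 6: row 9 has {2,3,4,5,7,8}; col 6 has {1,3,4,5,7,8,9}; box has {1,3,4,5,7,8,9} → only 6 remains.
row 9, column 7 = 9: row 9 has {2,3,4,5,6,7,8}; col 7 has {1,2,3,4,5,6,7,8}; box has {1,2,3,4,5,6,7,8} → only 9 remains.
row 2, column 1 = 4 (sole candidate).
row 7, column 2 = 6 (sole candidate).
row 7, column 6 = 2 (sole candidate).
row 9, column 2 = 1: row 9 has {2,3,4,5,6,7,8,9}; col 2 has {2,3,4,5,6,7,8,9}; box has {2,3,4,5,6,7,8,9} → only 1 remains.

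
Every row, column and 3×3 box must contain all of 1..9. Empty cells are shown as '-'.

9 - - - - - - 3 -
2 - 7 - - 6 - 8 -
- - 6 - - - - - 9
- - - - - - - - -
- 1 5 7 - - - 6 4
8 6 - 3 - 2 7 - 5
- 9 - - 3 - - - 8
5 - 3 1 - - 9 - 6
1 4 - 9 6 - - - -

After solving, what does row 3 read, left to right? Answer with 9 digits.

486213579

row 2, column 9 = 1: row 2 has {2,6,7,8}; col 9 has {4,5,6,8,9}; box has {3,8,9} → only 1 remains.
row 5, column 1 = 3: row 5 has {1,4,5,6,7}; col 1 has {1,2,5,8,9}; box has {1,5,6,8} → only 3 remains.
row 7, column 3 = 2: row 7 has {3,8,9}; col 3 has {3,5,6,7}; box has {1,3,4,5,9} → only 2 remains.
row 9, column 3 = 8: row 9 has {1,4,6,9}; col 3 has {2,3,5,6,7}; box has {1,2,3,4,5,9} → only 8 remains.
row 3, column 1 = 4: row 3 has {6,9}; col 1 has {1,2,3,5,8,9}; box has {2,6,7,9} → only 4 remains.
row 4, column 1 = 7: row 4 has {}; col 1 has {1,2,3,4,5,8,9}; box has {1,3,5,6,8} → only 7 remains.
row 4, column 2 = 2: row 4 has {7}; col 2 has {1,4,6,9}; box has {1,3,5,6,7,8} → only 2 remains.
row 4, column 9 = 3: row 4 has {2,7}; col 9 has {1,4,5,6,8,9}; box has {4,5,6,7} → only 3 remains.
row 7, column 1 = 6: row 7 has {2,3,8,9}; col 1 has {1,2,3,4,5,7,8,9}; box has {1,2,3,4,5,8,9} → only 6 remains.
row 8, column 2 = 7: row 8 has {1,3,5,6,9}; col 2 has {1,2,4,6,9}; box has {1,2,3,4,5,6,8,9} → only 7 remains.
row 1, column 3 = 1: row 1 has {3,9}; col 3 has {2,3,5,6,7,8}; box has {2,4,6,7,9} → only 1 remains.
row 1, column 7 = 6: in row 1, 6 can only go here (every other open cell in that row sees a 6).
row 2, column 5 = 9: in row 2, 9 can only go here (every other open cell in that row sees a 9).
row 2, column 2 = 3: in row 2, 3 can only go here (every other open cell in that row sees a 3).
row 5, column 5 = 8: row 5 has {1,3,4,5,6,7}; col 5 has {3,6,9}; box has {2,3,7} → only 8 remains.
row 5, column 6 = 9: row 5 has {1,3,4,5,6,7,8}; col 6 has {2,6}; box has {2,3,7,8} → only 9 remains.
row 5, column 7 = 2: row 5 has {1,3,4,5,6,7,8,9}; col 7 has {6,7,9}; box has {3,4,5,6,7} → only 2 remains.
row 3, column 7 = 5: row 3 has {4,6,9}; col 7 has {2,6,7,9}; box has {1,3,6,8,9} → only 5 remains.
row 9, column 7 = 3: row 9 has {1,4,6,8,9}; col 7 has {2,5,6,7,9}; box has {6,8,9} → only 3 remains.
row 2, column 7 = 4: row 2 has {1,2,3,6,7,8,9}; col 7 has {2,3,5,6,7,9}; box has {1,3,5,6,8,9} → only 4 remains.
row 3, column 2 = 8: row 3 has {4,5,6,9}; col 2 has {1,2,3,4,6,7,9}; box has {1,2,3,4,6,7,9} → only 8 remains.
row 3, column 4 = 2: row 3 has {4,5,6,8,9}; col 4 has {1,3,7,9}; box has {6,9} → only 2 remains.
row 3, column 8 = 7: row 3 has {2,4,5,6,8,9}; col 8 has {3,6,8}; box has {1,3,4,5,6,8,9} → only 7 remains.
row 7, column 7 = 1: row 7 has {2,3,6,8,9}; col 7 has {2,3,4,5,6,7,9}; box has {3,6,8,9} → only 1 remains.
row 1, column 2 = 5: row 1 has {1,3,6,9}; col 2 has {1,2,3,4,6,7,8,9}; box has {1,2,3,4,6,7,8,9} → only 5 remains.
row 1, column 9 = 2: row 1 has {1,3,5,6,9}; col 9 has {1,3,4,5,6,8,9}; box has {1,3,4,5,6,7,8,9} → only 2 remains.
row 2, column 4 = 5: row 2 has {1,2,3,4,6,7,8,9}; col 4 has {1,2,3,7,9}; box has {2,6,9} → only 5 remains.
row 3, column 5 = 1: row 3 has {2,4,5,6,7,8,9}; col 5 has {3,6,8,9}; box has {2,5,6,9} → only 1 remains.
row 3, column 6 = 3: row 3 has {1,2,4,5,6,7,8,9}; col 6 has {2,6,9}; box has {1,2,5,6,9} → only 3 remains.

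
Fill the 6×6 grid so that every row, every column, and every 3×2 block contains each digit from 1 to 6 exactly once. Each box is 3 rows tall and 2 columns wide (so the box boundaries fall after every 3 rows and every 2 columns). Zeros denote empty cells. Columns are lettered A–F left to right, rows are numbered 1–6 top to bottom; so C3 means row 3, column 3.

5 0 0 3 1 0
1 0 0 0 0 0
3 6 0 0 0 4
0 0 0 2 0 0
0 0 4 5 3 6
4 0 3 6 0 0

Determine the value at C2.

5

F1 = 2: row 1 has {1,3,5}; col 6 has {4,6}; box has {1,4} → only 2 remains.
D2 = 4: row 2 has {1}; col 4 has {2,3,5,6}; box has {3} → only 4 remains.
D3 = 1: row 3 has {3,4,6}; col 4 has {2,3,4,5,6}; box has {3,4} → only 1 remains.
E3 = 5: row 3 has {1,3,4,6}; col 5 has {1,3}; box has {1,2,4} → only 5 remains.
A4 = 6: row 4 has {2}; col 1 has {1,3,4,5}; box has {4} → only 6 remains.
C4 = 1: row 4 has {2,6}; col 3 has {3,4}; box has {2,3,4,5,6} → only 1 remains.
E4 = 4: row 4 has {1,2,6}; col 5 has {1,3,5}; box has {3,6} → only 4 remains.
F4 = 5: row 4 has {1,2,4,6}; col 6 has {2,4,6}; box has {3,4,6} → only 5 remains.
A5 = 2: row 5 has {3,4,5,6}; col 1 has {1,3,4,5,6}; box has {4,6} → only 2 remains.
B5 = 1: row 5 has {2,3,4,5,6}; col 2 has {6}; box has {2,4,6} → only 1 remains.
B6 = 5: row 6 has {3,4,6}; col 2 has {1,6}; box has {1,2,4,6} → only 5 remains.
E6 = 2: row 6 has {3,4,5,6}; col 5 has {1,3,4,5}; box has {3,4,5,6} → only 2 remains.
F6 = 1: row 6 has {2,3,4,5,6}; col 6 has {2,4,5,6}; box has {2,3,4,5,6} → only 1 remains.
B1 = 4: row 1 has {1,2,3,5}; col 2 has {1,5,6}; box has {1,3,5,6} → only 4 remains.
C1 = 6: row 1 has {1,2,3,4,5}; col 3 has {1,3,4}; box has {1,3,4} → only 6 remains.
B2 = 2: row 2 has {1,4}; col 2 has {1,4,5,6}; box has {1,3,4,5,6} → only 2 remains.
C2 = 5: row 2 has {1,2,4}; col 3 has {1,3,4,6}; box has {1,3,4,6} → only 5 remains.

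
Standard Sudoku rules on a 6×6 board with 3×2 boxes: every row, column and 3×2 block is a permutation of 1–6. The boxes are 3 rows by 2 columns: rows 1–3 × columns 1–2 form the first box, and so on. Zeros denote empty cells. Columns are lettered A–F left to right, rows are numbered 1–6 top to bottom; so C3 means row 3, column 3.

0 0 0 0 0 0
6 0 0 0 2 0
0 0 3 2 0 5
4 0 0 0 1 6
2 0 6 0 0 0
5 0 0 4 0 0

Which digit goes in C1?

5

A3 = 1 (sole candidate).
B3 = 4 (sole candidate).
E3 = 6 (sole candidate).
B4 = 3 (sole candidate).
D4 = 5 (sole candidate).
B5 = 1 (sole candidate).
D5 = 3 (sole candidate).
F5 = 4 (sole candidate).
B6 = 6 (sole candidate).
E6 = 3 (sole candidate).
F6 = 2 (sole candidate).
A1 = 3 (sole candidate).
E1 = 4 (sole candidate).
F1 = 1 (sole candidate).
B2 = 5 (sole candidate).
D2 = 1 (sole candidate).
F2 = 3 (sole candidate).
C4 = 2 (sole candidate).
E5 = 5 (sole candidate).
C6 = 1 (sole candidate).
B1 = 2 (sole candidate).
C1 = 5: row 1 has {1,2,3,4}; col 3 has {1,2,3,6}; box has {1,2,3} → only 5 remains.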